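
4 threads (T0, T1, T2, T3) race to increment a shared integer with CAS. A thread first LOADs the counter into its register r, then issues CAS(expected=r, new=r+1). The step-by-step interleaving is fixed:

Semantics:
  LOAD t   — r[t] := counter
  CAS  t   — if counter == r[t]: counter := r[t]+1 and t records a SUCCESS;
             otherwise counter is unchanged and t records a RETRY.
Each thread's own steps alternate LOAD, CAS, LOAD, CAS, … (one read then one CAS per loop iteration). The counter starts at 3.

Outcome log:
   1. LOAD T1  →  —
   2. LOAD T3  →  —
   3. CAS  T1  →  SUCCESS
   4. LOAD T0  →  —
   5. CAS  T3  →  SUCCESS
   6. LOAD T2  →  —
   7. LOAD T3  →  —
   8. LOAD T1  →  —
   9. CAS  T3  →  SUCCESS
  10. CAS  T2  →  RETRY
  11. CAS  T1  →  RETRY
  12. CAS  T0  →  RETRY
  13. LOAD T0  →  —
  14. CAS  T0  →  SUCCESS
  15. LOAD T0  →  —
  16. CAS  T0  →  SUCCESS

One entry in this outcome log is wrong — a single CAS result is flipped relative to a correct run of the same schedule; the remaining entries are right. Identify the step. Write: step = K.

Correct run:
#1 T1 reads 3
#2 T3 reads 3
#3 T1 CAS(3→4) writes; counter now 4
#4 T0 reads 4
#5 T3 CAS(3→4) fails; counter now 4
#6 T2 reads 4
#7 T3 reads 4
#8 T1 reads 4
#9 T3 CAS(4→5) writes; counter now 5
#10 T2 CAS(4→5) fails; counter now 5
#11 T1 CAS(4→5) fails; counter now 5
#12 T0 CAS(4→5) fails; counter now 5
#13 T0 reads 5
#14 T0 CAS(5→6) writes; counter now 6
#15 T0 reads 6
#16 T0 CAS(6→7) writes; counter now 7
Flip is step 5.

step = 5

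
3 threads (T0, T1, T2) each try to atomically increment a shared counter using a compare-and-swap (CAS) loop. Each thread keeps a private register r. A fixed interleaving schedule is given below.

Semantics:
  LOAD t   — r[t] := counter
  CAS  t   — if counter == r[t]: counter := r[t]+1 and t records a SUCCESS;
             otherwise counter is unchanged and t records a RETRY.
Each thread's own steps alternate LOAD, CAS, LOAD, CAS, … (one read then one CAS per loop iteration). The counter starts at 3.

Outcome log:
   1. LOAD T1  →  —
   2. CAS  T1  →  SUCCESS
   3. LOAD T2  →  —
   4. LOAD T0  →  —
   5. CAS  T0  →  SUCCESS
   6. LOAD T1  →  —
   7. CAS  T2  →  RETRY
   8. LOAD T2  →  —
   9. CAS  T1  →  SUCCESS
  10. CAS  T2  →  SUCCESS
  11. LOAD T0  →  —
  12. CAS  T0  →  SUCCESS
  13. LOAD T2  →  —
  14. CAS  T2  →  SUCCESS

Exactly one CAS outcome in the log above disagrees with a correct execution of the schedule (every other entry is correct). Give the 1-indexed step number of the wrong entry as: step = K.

step = 10

Correct run:
T1 LOAD — after: cnt=3, r=3 — load
T1 CAS — after: cnt=4, r=3 — ok
T2 LOAD — after: cnt=4, r=4 — load
T0 LOAD — after: cnt=4, r=4 — load
T0 CAS — after: cnt=5, r=4 — ok
T1 LOAD — after: cnt=5, r=5 — load
T2 CAS — after: cnt=5, r=4 — retry
T2 LOAD — after: cnt=5, r=5 — load
T1 CAS — after: cnt=6, r=5 — ok
T2 CAS — after: cnt=6, r=5 — retry
T0 LOAD — after: cnt=6, r=6 — load
T0 CAS — after: cnt=7, r=6 — ok
T2 LOAD — after: cnt=7, r=7 — load
T2 CAS — after: cnt=8, r=7 — ok
Log disagrees first at step 10.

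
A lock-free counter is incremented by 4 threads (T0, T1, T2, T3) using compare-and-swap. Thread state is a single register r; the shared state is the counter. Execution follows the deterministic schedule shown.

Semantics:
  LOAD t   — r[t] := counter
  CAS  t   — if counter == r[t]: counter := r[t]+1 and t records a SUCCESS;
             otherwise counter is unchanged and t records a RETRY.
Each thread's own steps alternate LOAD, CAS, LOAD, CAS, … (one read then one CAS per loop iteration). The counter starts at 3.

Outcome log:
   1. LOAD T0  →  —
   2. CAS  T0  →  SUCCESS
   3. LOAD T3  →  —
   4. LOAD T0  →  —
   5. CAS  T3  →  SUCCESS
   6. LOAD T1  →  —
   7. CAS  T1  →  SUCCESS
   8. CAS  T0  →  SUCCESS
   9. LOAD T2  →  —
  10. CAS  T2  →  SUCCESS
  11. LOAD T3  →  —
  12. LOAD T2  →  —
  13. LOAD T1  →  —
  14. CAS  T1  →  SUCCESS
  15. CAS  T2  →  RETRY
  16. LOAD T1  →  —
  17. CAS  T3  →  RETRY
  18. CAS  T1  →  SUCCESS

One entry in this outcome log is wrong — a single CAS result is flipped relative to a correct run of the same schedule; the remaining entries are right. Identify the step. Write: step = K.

step = 8

Re-executing:
step 1: T0 LOAD ⇒ load; ctr=3 reg=3
step 2: T0 CAS ⇒ ok; ctr=4 reg=3
step 3: T3 LOAD ⇒ load; ctr=4 reg=4
step 4: T0 LOAD ⇒ load; ctr=4 reg=4
step 5: T3 CAS ⇒ ok; ctr=5 reg=4
step 6: T1 LOAD ⇒ load; ctr=5 reg=5
step 7: T1 CAS ⇒ ok; ctr=6 reg=5
step 8: T0 CAS ⇒ retry; ctr=6 reg=4
step 9: T2 LOAD ⇒ load; ctr=6 reg=6
step 10: T2 CAS ⇒ ok; ctr=7 reg=6
step 11: T3 LOAD ⇒ load; ctr=7 reg=7
step 12: T2 LOAD ⇒ load; ctr=7 reg=7
step 13: T1 LOAD ⇒ load; ctr=7 reg=7
step 14: T1 CAS ⇒ ok; ctr=8 reg=7
step 15: T2 CAS ⇒ retry; ctr=8 reg=7
step 16: T1 LOAD ⇒ load; ctr=8 reg=8
step 17: T3 CAS ⇒ retry; ctr=8 reg=7
step 18: T1 CAS ⇒ ok; ctr=9 reg=8
Log disagrees first at step 8.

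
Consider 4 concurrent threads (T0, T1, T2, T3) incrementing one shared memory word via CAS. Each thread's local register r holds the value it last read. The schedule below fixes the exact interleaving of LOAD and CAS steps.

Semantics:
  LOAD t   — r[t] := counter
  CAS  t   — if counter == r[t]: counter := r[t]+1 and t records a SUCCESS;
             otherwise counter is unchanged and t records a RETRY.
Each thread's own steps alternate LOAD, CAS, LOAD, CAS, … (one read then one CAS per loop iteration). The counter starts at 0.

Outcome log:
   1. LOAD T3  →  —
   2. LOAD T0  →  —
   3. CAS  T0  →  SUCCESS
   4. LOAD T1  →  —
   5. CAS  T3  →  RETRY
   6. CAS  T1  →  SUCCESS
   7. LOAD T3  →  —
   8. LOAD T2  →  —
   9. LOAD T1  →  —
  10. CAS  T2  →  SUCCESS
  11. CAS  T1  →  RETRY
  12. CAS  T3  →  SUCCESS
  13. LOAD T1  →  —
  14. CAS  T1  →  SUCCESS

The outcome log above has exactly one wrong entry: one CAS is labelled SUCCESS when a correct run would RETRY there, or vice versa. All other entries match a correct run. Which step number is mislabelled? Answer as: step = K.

step = 12

Correct run:
#1 T3 reads 0
#2 T0 reads 0
#3 T0 CAS(0→1) writes; counter now 1
#4 T1 reads 1
#5 T3 CAS(0→1) fails; counter now 1
#6 T1 CAS(1→2) writes; counter now 2
#7 T3 reads 2
#8 T2 reads 2
#9 T1 reads 2
#10 T2 CAS(2→3) writes; counter now 3
#11 T1 CAS(2→3) fails; counter now 3
#12 T3 CAS(2→3) fails; counter now 3
#13 T1 reads 3
#14 T1 CAS(3→4) writes; counter now 4
Log disagrees first at step 12.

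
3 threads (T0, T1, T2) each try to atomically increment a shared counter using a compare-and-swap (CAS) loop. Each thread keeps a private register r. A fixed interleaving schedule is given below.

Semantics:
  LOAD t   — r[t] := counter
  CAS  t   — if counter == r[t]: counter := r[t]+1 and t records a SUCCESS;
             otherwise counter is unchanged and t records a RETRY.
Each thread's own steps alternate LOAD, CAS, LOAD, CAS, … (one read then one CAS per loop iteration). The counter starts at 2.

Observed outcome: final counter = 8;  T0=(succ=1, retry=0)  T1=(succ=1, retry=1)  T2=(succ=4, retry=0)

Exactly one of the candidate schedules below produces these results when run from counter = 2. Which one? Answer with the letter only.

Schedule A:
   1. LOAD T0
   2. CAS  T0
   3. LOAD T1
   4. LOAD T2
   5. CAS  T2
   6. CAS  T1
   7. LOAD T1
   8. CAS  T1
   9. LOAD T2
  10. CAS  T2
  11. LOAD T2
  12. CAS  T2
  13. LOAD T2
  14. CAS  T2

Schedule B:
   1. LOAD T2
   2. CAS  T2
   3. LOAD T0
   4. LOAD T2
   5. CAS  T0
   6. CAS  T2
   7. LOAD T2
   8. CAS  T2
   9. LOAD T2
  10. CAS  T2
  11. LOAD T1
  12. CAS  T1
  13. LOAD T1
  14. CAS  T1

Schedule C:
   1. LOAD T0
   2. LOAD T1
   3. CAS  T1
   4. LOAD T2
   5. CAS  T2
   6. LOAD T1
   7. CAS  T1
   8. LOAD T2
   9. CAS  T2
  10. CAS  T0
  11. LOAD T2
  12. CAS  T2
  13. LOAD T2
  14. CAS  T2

Run A:
1. LOAD T0 → mem=2 r[T0]=2 [LOAD]
2. CAS T0 → mem=3 r[T0]=2 [OK]
3. LOAD T1 → mem=3 r[T1]=3 [LOAD]
4. LOAD T2 → mem=3 r[T2]=3 [LOAD]
5. CAS T2 → mem=4 r[T2]=3 [OK]
6. CAS T1 → mem=4 r[T1]=3 [RETRY]
7. LOAD T1 → mem=4 r[T1]=4 [LOAD]
8. CAS T1 → mem=5 r[T1]=4 [OK]
9. LOAD T2 → mem=5 r[T2]=5 [LOAD]
10. CAS T2 → mem=6 r[T2]=5 [OK]
11. LOAD T2 → mem=6 r[T2]=6 [LOAD]
12. CAS T2 → mem=7 r[T2]=6 [OK]
13. LOAD T2 → mem=7 r[T2]=7 [LOAD]
14. CAS T2 → mem=8 r[T2]=7 [OK]

A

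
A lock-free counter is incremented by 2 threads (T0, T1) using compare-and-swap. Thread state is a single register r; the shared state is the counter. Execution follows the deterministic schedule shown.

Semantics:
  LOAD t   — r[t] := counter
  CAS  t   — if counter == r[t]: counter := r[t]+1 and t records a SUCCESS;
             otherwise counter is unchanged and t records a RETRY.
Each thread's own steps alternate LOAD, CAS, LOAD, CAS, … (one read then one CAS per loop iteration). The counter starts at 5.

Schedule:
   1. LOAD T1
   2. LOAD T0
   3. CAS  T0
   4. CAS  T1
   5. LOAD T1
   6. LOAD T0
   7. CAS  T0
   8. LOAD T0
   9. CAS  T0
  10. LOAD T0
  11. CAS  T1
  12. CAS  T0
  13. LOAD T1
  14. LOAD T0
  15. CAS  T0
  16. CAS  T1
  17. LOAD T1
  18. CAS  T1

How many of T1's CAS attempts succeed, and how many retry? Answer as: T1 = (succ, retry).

T1 = (1, 3)

T1 LOAD — after: cnt=5, r=5 — load
T0 LOAD — after: cnt=5, r=5 — load
T0 CAS — after: cnt=6, r=5 — ok
T1 CAS — after: cnt=6, r=5 — retry
T1 LOAD — after: cnt=6, r=6 — load
T0 LOAD — after: cnt=6, r=6 — load
T0 CAS — after: cnt=7, r=6 — ok
T0 LOAD — after: cnt=7, r=7 — load
T0 CAS — after: cnt=8, r=7 — ok
T0 LOAD — after: cnt=8, r=8 — load
T1 CAS — after: cnt=8, r=6 — retry
T0 CAS — after: cnt=9, r=8 — ok
T1 LOAD — after: cnt=9, r=9 — load
T0 LOAD — after: cnt=9, r=9 — load
T0 CAS — after: cnt=10, r=9 — ok
T1 CAS — after: cnt=10, r=9 — retry
T1 LOAD — after: cnt=10, r=10 — load
T1 CAS — after: cnt=11, r=10 — ok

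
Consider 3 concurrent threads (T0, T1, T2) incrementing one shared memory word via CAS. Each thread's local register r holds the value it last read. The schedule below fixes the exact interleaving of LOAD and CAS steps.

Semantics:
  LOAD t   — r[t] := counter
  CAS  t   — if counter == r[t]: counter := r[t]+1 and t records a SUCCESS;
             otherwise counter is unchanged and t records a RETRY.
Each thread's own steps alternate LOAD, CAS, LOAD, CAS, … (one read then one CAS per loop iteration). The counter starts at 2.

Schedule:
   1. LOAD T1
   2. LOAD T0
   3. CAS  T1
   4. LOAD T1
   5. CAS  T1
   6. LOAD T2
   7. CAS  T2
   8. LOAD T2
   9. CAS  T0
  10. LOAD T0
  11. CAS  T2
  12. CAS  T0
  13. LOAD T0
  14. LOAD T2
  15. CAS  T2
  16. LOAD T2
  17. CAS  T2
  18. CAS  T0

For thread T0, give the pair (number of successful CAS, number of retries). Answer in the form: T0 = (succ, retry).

T0 = (0, 3)

T1 LOAD — after: cnt=2, r=2 — load
T0 LOAD — after: cnt=2, r=2 — load
T1 CAS — after: cnt=3, r=2 — ok
T1 LOAD — after: cnt=3, r=3 — load
T1 CAS — after: cnt=4, r=3 — ok
T2 LOAD — after: cnt=4, r=4 — load
T2 CAS — after: cnt=5, r=4 — ok
T2 LOAD — after: cnt=5, r=5 — load
T0 CAS — after: cnt=5, r=2 — retry
T0 LOAD — after: cnt=5, r=5 — load
T2 CAS — after: cnt=6, r=5 — ok
T0 CAS — after: cnt=6, r=5 — retry
T0 LOAD — after: cnt=6, r=6 — load
T2 LOAD — after: cnt=6, r=6 — load
T2 CAS — after: cnt=7, r=6 — ok
T2 LOAD — after: cnt=7, r=7 — load
T2 CAS — after: cnt=8, r=7 — ok
T0 CAS — after: cnt=8, r=6 — retry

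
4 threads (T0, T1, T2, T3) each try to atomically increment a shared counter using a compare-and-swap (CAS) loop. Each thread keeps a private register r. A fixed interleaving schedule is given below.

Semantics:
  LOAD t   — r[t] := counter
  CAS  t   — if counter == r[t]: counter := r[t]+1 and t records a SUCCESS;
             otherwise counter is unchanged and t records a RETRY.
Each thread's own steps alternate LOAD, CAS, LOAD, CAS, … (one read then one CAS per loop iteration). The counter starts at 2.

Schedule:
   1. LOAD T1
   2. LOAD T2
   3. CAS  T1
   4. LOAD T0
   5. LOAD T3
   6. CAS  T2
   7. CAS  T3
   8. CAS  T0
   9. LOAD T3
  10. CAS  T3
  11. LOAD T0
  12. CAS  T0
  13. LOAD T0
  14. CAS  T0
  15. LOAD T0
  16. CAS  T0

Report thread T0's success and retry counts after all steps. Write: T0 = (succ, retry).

T1 LOAD — after: cnt=2, r=2 — load
T2 LOAD — after: cnt=2, r=2 — load
T1 CAS — after: cnt=3, r=2 — ok
T0 LOAD — after: cnt=3, r=3 — load
T3 LOAD — after: cnt=3, r=3 — load
T2 CAS — after: cnt=3, r=2 — retry
T3 CAS — after: cnt=4, r=3 — ok
T0 CAS — after: cnt=4, r=3 — retry
T3 LOAD — after: cnt=4, r=4 — load
T3 CAS — after: cnt=5, r=4 — ok
T0 LOAD — after: cnt=5, r=5 — load
T0 CAS — after: cnt=6, r=5 — ok
T0 LOAD — after: cnt=6, r=6 — load
T0 CAS — after: cnt=7, r=6 — ok
T0 LOAD — after: cnt=7, r=7 — load
T0 CAS — after: cnt=8, r=7 — ok

T0 = (3, 1)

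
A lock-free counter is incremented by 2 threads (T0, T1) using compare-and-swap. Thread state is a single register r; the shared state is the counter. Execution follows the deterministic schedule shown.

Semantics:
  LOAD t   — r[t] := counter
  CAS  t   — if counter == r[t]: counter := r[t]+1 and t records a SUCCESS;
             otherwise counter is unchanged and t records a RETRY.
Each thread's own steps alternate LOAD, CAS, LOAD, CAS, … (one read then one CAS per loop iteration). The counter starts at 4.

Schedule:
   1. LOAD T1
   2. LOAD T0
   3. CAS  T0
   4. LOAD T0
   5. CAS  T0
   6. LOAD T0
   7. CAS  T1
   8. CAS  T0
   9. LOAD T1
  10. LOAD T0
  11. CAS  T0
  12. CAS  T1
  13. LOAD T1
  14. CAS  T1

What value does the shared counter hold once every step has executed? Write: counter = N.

#1 T1 reads 4
#2 T0 reads 4
#3 T0 CAS(4→5) writes; counter now 5
#4 T0 reads 5
#5 T0 CAS(5→6) writes; counter now 6
#6 T0 reads 6
#7 T1 CAS(4→5) fails; counter now 6
#8 T0 CAS(6→7) writes; counter now 7
#9 T1 reads 7
#10 T0 reads 7
#11 T0 CAS(7→8) writes; counter now 8
#12 T1 CAS(7→8) fails; counter now 8
#13 T1 reads 8
#14 T1 CAS(8→9) writes; counter now 9

counter = 9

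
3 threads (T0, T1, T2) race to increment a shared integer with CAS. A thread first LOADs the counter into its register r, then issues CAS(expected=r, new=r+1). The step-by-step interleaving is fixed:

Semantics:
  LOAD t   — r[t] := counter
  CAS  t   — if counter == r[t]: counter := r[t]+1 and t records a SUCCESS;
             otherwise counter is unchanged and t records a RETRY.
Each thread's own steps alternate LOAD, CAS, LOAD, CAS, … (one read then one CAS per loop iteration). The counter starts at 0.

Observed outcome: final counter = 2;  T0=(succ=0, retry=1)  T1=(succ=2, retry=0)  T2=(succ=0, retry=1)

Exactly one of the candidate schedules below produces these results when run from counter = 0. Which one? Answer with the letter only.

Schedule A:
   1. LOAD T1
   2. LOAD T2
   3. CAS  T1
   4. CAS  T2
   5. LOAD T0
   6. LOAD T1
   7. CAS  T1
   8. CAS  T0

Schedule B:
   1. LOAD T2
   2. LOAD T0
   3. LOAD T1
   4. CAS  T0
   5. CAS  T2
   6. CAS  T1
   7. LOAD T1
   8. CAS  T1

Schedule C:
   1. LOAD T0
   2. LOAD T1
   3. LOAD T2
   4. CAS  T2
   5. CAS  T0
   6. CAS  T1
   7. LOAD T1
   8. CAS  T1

Simulating candidate A:
#1 T1 reads 0
#2 T2 reads 0
#3 T1 CAS(0→1) writes; counter now 1
#4 T2 CAS(0→1) fails; counter now 1
#5 T0 reads 1
#6 T1 reads 1
#7 T1 CAS(1→2) writes; counter now 2
#8 T0 CAS(1→2) fails; counter now 2

A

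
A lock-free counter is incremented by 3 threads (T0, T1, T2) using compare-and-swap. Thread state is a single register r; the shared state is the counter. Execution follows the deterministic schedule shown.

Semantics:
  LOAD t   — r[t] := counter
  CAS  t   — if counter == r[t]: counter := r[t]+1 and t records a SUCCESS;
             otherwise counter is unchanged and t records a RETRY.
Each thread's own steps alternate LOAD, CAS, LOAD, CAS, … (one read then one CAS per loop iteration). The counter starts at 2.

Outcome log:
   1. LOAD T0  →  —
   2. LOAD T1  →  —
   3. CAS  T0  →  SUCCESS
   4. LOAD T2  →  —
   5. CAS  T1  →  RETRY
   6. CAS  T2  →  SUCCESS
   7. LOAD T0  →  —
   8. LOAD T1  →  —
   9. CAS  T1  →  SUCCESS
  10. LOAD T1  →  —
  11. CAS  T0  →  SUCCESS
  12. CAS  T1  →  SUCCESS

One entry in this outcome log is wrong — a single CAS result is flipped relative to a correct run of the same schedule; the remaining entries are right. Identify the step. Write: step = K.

Correct run:
   1) LOAD T0:  M=2  r_T0=2
   2) LOAD T1:  M=2  r_T1=2
   3) CAS  T0:  M=3  r_T0=2 ✓
   4) LOAD T2:  M=3  r_T2=3
   5) CAS  T1:  M=3  r_T1=2 ✗
   6) CAS  T2:  M=4  r_T2=3 ✓
   7) LOAD T0:  M=4  r_T0=4
   8) LOAD T1:  M=4  r_T1=4
   9) CAS  T1:  M=5  r_T1=4 ✓
  10) LOAD T1:  M=5  r_T1=5
  11) CAS  T0:  M=5  r_T0=4 ✗
  12) CAS  T1:  M=6  r_T1=5 ✓
Log disagrees first at step 11.

step = 11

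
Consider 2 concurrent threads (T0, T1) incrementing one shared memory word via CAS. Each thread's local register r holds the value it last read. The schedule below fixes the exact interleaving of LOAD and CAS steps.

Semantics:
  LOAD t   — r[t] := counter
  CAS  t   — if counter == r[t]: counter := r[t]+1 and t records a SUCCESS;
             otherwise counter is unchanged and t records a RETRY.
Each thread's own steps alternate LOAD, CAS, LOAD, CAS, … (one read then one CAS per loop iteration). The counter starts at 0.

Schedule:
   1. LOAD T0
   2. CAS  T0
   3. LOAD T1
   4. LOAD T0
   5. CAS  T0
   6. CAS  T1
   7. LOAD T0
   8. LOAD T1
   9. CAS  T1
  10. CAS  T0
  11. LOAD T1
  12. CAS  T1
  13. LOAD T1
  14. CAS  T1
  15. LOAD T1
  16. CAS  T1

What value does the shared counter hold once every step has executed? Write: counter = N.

step 1: T0 LOAD ⇒ load; ctr=0 reg=0
step 2: T0 CAS ⇒ ok; ctr=1 reg=0
step 3: T1 LOAD ⇒ load; ctr=1 reg=1
step 4: T0 LOAD ⇒ load; ctr=1 reg=1
step 5: T0 CAS ⇒ ok; ctr=2 reg=1
step 6: T1 CAS ⇒ retry; ctr=2 reg=1
step 7: T0 LOAD ⇒ load; ctr=2 reg=2
step 8: T1 LOAD ⇒ load; ctr=2 reg=2
step 9: T1 CAS ⇒ ok; ctr=3 reg=2
step 10: T0 CAS ⇒ retry; ctr=3 reg=2
step 11: T1 LOAD ⇒ load; ctr=3 reg=3
step 12: T1 CAS ⇒ ok; ctr=4 reg=3
step 13: T1 LOAD ⇒ load; ctr=4 reg=4
step 14: T1 CAS ⇒ ok; ctr=5 reg=4
step 15: T1 LOAD ⇒ load; ctr=5 reg=5
step 16: T1 CAS ⇒ ok; ctr=6 reg=5

counter = 6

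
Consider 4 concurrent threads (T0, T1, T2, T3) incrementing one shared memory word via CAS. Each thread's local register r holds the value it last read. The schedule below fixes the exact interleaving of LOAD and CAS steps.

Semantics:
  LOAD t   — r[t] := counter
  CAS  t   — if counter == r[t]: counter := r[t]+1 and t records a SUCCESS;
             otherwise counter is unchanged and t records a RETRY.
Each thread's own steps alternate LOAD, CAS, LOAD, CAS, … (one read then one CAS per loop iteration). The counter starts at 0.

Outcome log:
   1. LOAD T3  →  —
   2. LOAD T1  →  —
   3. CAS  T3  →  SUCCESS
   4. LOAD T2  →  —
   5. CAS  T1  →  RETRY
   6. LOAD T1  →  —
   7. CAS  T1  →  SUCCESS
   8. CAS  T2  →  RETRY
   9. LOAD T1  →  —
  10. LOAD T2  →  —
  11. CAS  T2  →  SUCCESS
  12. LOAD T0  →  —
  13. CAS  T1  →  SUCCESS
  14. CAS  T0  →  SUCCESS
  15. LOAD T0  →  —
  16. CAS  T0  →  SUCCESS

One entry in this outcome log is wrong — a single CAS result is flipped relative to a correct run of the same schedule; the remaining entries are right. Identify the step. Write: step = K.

step = 13

Correct run:
#1 T3 reads 0
#2 T1 reads 0
#3 T3 CAS(0→1) writes; counter now 1
#4 T2 reads 1
#5 T1 CAS(0→1) fails; counter now 1
#6 T1 reads 1
#7 T1 CAS(1→2) writes; counter now 2
#8 T2 CAS(1→2) fails; counter now 2
#9 T1 reads 2
#10 T2 reads 2
#11 T2 CAS(2→3) writes; counter now 3
#12 T0 reads 3
#13 T1 CAS(2→3) fails; counter now 3
#14 T0 CAS(3→4) writes; counter now 4
#15 T0 reads 4
#16 T0 CAS(4→5) writes; counter now 5
Flip is step 13.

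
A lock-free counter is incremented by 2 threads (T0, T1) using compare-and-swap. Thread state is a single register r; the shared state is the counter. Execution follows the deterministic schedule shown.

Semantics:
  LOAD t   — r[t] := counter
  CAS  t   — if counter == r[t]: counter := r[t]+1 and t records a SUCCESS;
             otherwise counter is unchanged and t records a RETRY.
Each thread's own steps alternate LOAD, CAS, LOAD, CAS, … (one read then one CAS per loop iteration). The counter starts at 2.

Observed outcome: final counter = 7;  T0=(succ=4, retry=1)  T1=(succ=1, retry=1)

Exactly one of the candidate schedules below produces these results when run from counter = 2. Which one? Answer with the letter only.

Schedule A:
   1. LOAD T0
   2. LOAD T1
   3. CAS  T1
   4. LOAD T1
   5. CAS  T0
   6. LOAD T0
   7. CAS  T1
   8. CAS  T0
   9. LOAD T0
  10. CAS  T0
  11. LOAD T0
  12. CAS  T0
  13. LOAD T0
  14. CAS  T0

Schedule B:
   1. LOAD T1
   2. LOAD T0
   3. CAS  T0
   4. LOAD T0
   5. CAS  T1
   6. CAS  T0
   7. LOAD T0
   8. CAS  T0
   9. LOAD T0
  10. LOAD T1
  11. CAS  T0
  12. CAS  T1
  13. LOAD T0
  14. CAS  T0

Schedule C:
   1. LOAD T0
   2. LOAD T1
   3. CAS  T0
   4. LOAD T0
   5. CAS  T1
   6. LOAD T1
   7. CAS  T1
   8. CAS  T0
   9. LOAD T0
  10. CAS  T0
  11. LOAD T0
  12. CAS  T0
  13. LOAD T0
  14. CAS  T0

C

Run C:
step 1: T0 LOAD ⇒ load; ctr=2 reg=2
step 2: T1 LOAD ⇒ load; ctr=2 reg=2
step 3: T0 CAS ⇒ ok; ctr=3 reg=2
step 4: T0 LOAD ⇒ load; ctr=3 reg=3
step 5: T1 CAS ⇒ retry; ctr=3 reg=2
step 6: T1 LOAD ⇒ load; ctr=3 reg=3
step 7: T1 CAS ⇒ ok; ctr=4 reg=3
step 8: T0 CAS ⇒ retry; ctr=4 reg=3
step 9: T0 LOAD ⇒ load; ctr=4 reg=4
step 10: T0 CAS ⇒ ok; ctr=5 reg=4
step 11: T0 LOAD ⇒ load; ctr=5 reg=5
step 12: T0 CAS ⇒ ok; ctr=6 reg=5
step 13: T0 LOAD ⇒ load; ctr=6 reg=6
step 14: T0 CAS ⇒ ok; ctr=7 reg=6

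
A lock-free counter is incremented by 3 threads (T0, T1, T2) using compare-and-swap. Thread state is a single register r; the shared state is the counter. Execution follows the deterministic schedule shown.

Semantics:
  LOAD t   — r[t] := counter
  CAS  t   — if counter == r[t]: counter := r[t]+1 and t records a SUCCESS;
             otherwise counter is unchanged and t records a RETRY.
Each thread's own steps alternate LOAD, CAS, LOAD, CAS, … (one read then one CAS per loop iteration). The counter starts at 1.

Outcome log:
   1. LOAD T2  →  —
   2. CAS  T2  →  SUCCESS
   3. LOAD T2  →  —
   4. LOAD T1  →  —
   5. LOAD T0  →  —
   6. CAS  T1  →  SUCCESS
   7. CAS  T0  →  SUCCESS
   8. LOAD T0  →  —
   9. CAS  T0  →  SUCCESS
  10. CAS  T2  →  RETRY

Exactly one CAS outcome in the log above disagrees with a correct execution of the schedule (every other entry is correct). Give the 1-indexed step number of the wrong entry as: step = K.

step = 7

Reference trace:
step 1: T2 LOAD ⇒ load; ctr=1 reg=1
step 2: T2 CAS ⇒ ok; ctr=2 reg=1
step 3: T2 LOAD ⇒ load; ctr=2 reg=2
step 4: T1 LOAD ⇒ load; ctr=2 reg=2
step 5: T0 LOAD ⇒ load; ctr=2 reg=2
step 6: T1 CAS ⇒ ok; ctr=3 reg=2
step 7: T0 CAS ⇒ retry; ctr=3 reg=2
step 8: T0 LOAD ⇒ load; ctr=3 reg=3
step 9: T0 CAS ⇒ ok; ctr=4 reg=3
step 10: T2 CAS ⇒ retry; ctr=4 reg=2
Log disagrees first at step 7.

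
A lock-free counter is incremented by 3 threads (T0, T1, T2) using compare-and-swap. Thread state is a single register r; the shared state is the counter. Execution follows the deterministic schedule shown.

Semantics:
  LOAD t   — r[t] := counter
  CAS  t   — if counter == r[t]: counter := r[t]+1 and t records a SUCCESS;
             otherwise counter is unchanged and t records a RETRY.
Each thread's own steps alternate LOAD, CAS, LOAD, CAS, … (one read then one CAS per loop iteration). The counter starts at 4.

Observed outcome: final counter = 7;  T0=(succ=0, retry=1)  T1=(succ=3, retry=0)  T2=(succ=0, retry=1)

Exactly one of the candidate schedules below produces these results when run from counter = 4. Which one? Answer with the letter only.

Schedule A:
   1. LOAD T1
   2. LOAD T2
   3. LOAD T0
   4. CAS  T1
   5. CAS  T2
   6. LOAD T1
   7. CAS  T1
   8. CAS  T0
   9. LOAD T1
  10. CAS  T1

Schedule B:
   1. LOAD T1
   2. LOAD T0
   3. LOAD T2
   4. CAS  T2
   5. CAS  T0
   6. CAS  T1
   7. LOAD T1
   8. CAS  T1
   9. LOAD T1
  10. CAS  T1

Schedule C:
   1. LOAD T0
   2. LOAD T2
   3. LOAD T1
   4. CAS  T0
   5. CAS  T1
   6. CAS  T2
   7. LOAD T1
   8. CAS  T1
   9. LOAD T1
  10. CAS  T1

A

Tracing schedule A:
#1 T1 reads 4
#2 T2 reads 4
#3 T0 reads 4
#4 T1 CAS(4→5) writes; counter now 5
#5 T2 CAS(4→5) fails; counter now 5
#6 T1 reads 5
#7 T1 CAS(5→6) writes; counter now 6
#8 T0 CAS(4→5) fails; counter now 6
#9 T1 reads 6
#10 T1 CAS(6→7) writes; counter now 7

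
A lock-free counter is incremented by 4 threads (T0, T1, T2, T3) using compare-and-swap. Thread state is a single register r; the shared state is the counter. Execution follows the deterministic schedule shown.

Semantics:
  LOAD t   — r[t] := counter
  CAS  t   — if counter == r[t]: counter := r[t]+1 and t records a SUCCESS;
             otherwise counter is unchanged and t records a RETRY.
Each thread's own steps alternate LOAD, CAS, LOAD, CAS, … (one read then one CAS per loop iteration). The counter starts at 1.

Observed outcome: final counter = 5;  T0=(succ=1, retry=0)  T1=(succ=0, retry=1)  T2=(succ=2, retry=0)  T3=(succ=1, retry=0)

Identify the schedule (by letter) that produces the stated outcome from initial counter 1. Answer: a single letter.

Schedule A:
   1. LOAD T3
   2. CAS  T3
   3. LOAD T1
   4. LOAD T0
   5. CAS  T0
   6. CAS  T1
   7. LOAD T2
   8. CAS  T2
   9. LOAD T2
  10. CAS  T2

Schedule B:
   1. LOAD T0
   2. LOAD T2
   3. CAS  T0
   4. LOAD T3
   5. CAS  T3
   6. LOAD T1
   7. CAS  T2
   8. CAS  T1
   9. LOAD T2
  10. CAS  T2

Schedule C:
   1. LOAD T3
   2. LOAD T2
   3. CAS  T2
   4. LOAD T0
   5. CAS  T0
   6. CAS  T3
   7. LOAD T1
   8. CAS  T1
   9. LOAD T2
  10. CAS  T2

A

Simulating candidate A:
step 1: T3 LOAD ⇒ load; ctr=1 reg=1
step 2: T3 CAS ⇒ ok; ctr=2 reg=1
step 3: T1 LOAD ⇒ load; ctr=2 reg=2
step 4: T0 LOAD ⇒ load; ctr=2 reg=2
step 5: T0 CAS ⇒ ok; ctr=3 reg=2
step 6: T1 CAS ⇒ retry; ctr=3 reg=2
step 7: T2 LOAD ⇒ load; ctr=3 reg=3
step 8: T2 CAS ⇒ ok; ctr=4 reg=3
step 9: T2 LOAD ⇒ load; ctr=4 reg=4
step 10: T2 CAS ⇒ ok; ctr=5 reg=4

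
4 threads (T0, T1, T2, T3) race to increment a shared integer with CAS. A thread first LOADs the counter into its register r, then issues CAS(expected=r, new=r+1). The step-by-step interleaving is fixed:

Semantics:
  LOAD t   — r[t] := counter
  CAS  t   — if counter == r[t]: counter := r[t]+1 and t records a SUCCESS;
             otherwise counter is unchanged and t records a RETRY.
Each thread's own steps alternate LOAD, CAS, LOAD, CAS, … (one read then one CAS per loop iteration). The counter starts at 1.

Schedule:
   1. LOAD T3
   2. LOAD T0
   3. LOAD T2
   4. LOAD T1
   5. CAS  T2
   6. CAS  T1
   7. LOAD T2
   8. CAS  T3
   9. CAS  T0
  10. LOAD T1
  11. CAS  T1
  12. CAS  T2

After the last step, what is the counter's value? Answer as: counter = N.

counter = 3

T3 LOAD — after: cnt=1, r=1 — load
T0 LOAD — after: cnt=1, r=1 — load
T2 LOAD — after: cnt=1, r=1 — load
T1 LOAD — after: cnt=1, r=1 — load
T2 CAS — after: cnt=2, r=1 — ok
T1 CAS — after: cnt=2, r=1 — retry
T2 LOAD — after: cnt=2, r=2 — load
T3 CAS — after: cnt=2, r=1 — retry
T0 CAS — after: cnt=2, r=1 — retry
T1 LOAD — after: cnt=2, r=2 — load
T1 CAS — after: cnt=3, r=2 — ok
T2 CAS — after: cnt=3, r=2 — retry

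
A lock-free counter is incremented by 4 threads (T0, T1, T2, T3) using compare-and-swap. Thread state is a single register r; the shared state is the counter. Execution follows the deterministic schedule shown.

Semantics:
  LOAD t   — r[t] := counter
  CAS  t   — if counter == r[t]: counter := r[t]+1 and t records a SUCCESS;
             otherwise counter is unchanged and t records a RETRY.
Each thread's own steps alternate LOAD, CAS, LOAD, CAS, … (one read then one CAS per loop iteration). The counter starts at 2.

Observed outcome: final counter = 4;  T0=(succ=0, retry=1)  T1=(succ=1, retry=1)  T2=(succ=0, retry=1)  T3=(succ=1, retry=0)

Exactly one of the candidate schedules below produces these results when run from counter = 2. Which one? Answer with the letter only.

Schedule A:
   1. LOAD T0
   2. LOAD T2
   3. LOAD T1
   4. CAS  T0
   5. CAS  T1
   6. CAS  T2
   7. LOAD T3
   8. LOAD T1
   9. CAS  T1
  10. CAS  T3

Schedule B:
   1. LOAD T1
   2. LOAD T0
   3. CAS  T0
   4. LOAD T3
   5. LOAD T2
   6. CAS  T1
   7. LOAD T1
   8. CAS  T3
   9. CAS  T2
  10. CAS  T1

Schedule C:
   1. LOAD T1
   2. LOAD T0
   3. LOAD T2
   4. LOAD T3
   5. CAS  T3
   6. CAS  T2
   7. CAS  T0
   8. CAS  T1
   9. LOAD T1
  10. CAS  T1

Simulating candidate C:
T1 LOAD — after: cnt=2, r=2 — load
T0 LOAD — after: cnt=2, r=2 — load
T2 LOAD — after: cnt=2, r=2 — load
T3 LOAD — after: cnt=2, r=2 — load
T3 CAS — after: cnt=3, r=2 — ok
T2 CAS — after: cnt=3, r=2 — retry
T0 CAS — after: cnt=3, r=2 — retry
T1 CAS — after: cnt=3, r=2 — retry
T1 LOAD — after: cnt=3, r=3 — load
T1 CAS — after: cnt=4, r=3 — ok

C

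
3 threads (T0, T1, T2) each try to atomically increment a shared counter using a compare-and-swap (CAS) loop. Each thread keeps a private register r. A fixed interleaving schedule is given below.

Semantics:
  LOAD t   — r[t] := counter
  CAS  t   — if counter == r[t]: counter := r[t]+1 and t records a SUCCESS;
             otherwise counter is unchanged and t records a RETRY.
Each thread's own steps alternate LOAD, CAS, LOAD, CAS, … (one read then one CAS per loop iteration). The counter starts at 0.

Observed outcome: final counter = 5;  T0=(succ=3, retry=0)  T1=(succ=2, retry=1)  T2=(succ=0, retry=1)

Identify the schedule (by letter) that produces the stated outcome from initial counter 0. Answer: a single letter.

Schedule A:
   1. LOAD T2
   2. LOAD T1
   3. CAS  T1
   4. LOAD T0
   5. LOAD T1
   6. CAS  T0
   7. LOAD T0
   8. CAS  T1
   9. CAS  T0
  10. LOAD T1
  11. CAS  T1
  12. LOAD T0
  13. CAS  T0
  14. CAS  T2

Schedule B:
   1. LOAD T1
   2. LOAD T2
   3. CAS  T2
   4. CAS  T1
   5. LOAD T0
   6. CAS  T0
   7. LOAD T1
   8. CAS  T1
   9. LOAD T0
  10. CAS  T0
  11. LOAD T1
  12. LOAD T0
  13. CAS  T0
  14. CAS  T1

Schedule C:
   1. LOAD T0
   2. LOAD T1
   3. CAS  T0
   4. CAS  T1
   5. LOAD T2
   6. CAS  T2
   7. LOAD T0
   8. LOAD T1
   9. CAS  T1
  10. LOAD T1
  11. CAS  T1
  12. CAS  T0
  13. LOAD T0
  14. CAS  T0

Tracing schedule A:
1. LOAD T2 → mem=0 r[T2]=0 [LOAD]
2. LOAD T1 → mem=0 r[T1]=0 [LOAD]
3. CAS T1 → mem=1 r[T1]=0 [OK]
4. LOAD T0 → mem=1 r[T0]=1 [LOAD]
5. LOAD T1 → mem=1 r[T1]=1 [LOAD]
6. CAS T0 → mem=2 r[T0]=1 [OK]
7. LOAD T0 → mem=2 r[T0]=2 [LOAD]
8. CAS T1 → mem=2 r[T1]=1 [RETRY]
9. CAS T0 → mem=3 r[T0]=2 [OK]
10. LOAD T1 → mem=3 r[T1]=3 [LOAD]
11. CAS T1 → mem=4 r[T1]=3 [OK]
12. LOAD T0 → mem=4 r[T0]=4 [LOAD]
13. CAS T0 → mem=5 r[T0]=4 [OK]
14. CAS T2 → mem=5 r[T2]=0 [RETRY]

A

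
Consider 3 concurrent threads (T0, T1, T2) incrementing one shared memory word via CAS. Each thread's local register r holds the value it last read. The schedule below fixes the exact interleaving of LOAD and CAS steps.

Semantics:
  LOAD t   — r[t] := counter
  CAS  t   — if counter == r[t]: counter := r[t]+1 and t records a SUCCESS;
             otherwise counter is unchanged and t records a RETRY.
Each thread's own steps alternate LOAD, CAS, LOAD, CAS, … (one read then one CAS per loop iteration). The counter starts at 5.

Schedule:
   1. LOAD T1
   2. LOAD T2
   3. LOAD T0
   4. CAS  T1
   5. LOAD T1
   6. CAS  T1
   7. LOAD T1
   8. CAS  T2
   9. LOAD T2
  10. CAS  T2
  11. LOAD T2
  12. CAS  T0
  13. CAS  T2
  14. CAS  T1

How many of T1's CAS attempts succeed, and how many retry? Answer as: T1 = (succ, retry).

T1 = (2, 1)

1. LOAD T1 → mem=5 r[T1]=5 [LOAD]
2. LOAD T2 → mem=5 r[T2]=5 [LOAD]
3. LOAD T0 → mem=5 r[T0]=5 [LOAD]
4. CAS T1 → mem=6 r[T1]=5 [OK]
5. LOAD T1 → mem=6 r[T1]=6 [LOAD]
6. CAS T1 → mem=7 r[T1]=6 [OK]
7. LOAD T1 → mem=7 r[T1]=7 [LOAD]
8. CAS T2 → mem=7 r[T2]=5 [RETRY]
9. LOAD T2 → mem=7 r[T2]=7 [LOAD]
10. CAS T2 → mem=8 r[T2]=7 [OK]
11. LOAD T2 → mem=8 r[T2]=8 [LOAD]
12. CAS T0 → mem=8 r[T0]=5 [RETRY]
13. CAS T2 → mem=9 r[T2]=8 [OK]
14. CAS T1 → mem=9 r[T1]=7 [RETRY]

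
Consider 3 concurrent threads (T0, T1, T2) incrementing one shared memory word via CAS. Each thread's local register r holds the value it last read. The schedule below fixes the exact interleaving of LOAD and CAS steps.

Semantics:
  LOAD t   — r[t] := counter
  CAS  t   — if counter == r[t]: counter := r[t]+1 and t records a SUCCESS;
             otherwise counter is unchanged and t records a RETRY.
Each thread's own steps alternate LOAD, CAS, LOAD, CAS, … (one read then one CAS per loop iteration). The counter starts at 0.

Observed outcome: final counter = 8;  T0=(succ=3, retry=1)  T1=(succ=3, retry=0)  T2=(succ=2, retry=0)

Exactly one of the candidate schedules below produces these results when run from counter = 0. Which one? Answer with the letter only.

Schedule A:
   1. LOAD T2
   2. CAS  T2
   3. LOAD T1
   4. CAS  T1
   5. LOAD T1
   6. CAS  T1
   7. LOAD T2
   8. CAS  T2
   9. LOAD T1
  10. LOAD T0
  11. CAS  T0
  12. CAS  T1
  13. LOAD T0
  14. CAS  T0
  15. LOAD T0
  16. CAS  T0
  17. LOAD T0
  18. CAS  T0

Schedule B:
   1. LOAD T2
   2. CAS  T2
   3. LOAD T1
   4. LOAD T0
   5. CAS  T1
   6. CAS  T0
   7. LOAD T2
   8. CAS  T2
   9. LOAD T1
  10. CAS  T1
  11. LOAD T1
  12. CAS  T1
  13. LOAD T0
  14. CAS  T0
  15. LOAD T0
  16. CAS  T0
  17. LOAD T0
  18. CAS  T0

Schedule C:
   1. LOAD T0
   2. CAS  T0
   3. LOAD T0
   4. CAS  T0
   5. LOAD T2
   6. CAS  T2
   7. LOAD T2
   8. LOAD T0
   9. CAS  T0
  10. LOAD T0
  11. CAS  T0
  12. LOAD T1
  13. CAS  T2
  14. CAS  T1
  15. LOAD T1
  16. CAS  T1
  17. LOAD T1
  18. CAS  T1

B

Run B:
step 1: T2 LOAD ⇒ load; ctr=0 reg=0
step 2: T2 CAS ⇒ ok; ctr=1 reg=0
step 3: T1 LOAD ⇒ load; ctr=1 reg=1
step 4: T0 LOAD ⇒ load; ctr=1 reg=1
step 5: T1 CAS ⇒ ok; ctr=2 reg=1
step 6: T0 CAS ⇒ retry; ctr=2 reg=1
step 7: T2 LOAD ⇒ load; ctr=2 reg=2
step 8: T2 CAS ⇒ ok; ctr=3 reg=2
step 9: T1 LOAD ⇒ load; ctr=3 reg=3
step 10: T1 CAS ⇒ ok; ctr=4 reg=3
step 11: T1 LOAD ⇒ load; ctr=4 reg=4
step 12: T1 CAS ⇒ ok; ctr=5 reg=4
step 13: T0 LOAD ⇒ load; ctr=5 reg=5
step 14: T0 CAS ⇒ ok; ctr=6 reg=5
step 15: T0 LOAD ⇒ load; ctr=6 reg=6
step 16: T0 CAS ⇒ ok; ctr=7 reg=6
step 17: T0 LOAD ⇒ load; ctr=7 reg=7
step 18: T0 CAS ⇒ ok; ctr=8 reg=7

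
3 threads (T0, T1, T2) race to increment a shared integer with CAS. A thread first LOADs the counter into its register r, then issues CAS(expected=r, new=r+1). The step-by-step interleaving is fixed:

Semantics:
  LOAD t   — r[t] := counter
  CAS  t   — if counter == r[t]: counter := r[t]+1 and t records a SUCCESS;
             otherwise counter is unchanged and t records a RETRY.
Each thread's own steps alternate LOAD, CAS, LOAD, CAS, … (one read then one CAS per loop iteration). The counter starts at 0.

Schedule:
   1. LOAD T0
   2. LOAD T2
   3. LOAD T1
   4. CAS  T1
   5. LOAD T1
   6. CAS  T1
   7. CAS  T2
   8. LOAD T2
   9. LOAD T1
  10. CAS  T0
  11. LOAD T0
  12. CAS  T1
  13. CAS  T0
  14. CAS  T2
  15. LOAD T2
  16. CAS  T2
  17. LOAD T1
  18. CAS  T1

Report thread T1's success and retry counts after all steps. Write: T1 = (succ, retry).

[1] T0.load  rd  (counter 0, T0.r 0)
[2] T2.load  rd  (counter 0, T2.r 0)
[3] T1.load  rd  (counter 0, T1.r 0)
[4] T1.cas  hit  (counter 1, T1.r 0)
[5] T1.load  rd  (counter 1, T1.r 1)
[6] T1.cas  hit  (counter 2, T1.r 1)
[7] T2.cas  miss  (counter 2, T2.r 0)
[8] T2.load  rd  (counter 2, T2.r 2)
[9] T1.load  rd  (counter 2, T1.r 2)
[10] T0.cas  miss  (counter 2, T0.r 0)
[11] T0.load  rd  (counter 2, T0.r 2)
[12] T1.cas  hit  (counter 3, T1.r 2)
[13] T0.cas  miss  (counter 3, T0.r 2)
[14] T2.cas  miss  (counter 3, T2.r 2)
[15] T2.load  rd  (counter 3, T2.r 3)
[16] T2.cas  hit  (counter 4, T2.r 3)
[17] T1.load  rd  (counter 4, T1.r 4)
[18] T1.cas  hit  (counter 5, T1.r 4)

T1 = (4, 0)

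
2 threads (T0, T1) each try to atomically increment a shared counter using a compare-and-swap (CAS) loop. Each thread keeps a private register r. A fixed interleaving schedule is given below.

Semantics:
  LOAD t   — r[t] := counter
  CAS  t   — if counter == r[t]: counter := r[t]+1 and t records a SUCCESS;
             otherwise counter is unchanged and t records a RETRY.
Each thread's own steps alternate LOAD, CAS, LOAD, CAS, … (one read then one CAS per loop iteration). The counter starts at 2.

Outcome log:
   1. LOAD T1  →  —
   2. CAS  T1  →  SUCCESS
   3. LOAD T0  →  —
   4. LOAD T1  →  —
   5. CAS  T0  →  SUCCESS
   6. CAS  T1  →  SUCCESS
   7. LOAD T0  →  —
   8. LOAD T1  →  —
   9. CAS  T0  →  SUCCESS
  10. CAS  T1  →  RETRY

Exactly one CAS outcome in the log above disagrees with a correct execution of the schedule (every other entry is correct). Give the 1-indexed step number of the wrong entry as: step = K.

Reference trace:
#1 T1 reads 2
#2 T1 CAS(2→3) writes; counter now 3
#3 T0 reads 3
#4 T1 reads 3
#5 T0 CAS(3→4) writes; counter now 4
#6 T1 CAS(3→4) fails; counter now 4
#7 T0 reads 4
#8 T1 reads 4
#9 T0 CAS(4→5) writes; counter now 5
#10 T1 CAS(4→5) fails; counter now 5
Mismatch at 6.

step = 6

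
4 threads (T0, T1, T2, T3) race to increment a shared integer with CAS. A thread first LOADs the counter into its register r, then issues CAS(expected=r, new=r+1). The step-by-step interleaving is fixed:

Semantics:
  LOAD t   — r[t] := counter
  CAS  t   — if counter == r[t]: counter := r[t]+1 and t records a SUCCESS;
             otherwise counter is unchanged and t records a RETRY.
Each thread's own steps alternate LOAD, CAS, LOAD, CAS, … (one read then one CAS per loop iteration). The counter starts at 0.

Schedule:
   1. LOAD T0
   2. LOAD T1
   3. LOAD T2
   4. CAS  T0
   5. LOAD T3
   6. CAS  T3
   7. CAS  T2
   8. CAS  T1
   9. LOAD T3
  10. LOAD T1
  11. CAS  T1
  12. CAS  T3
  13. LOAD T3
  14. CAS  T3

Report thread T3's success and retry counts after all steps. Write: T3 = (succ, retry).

T3 = (2, 1)

step 1: T0 LOAD ⇒ load; ctr=0 reg=0
step 2: T1 LOAD ⇒ load; ctr=0 reg=0
step 3: T2 LOAD ⇒ load; ctr=0 reg=0
step 4: T0 CAS ⇒ ok; ctr=1 reg=0
step 5: T3 LOAD ⇒ load; ctr=1 reg=1
step 6: T3 CAS ⇒ ok; ctr=2 reg=1
step 7: T2 CAS ⇒ retry; ctr=2 reg=0
step 8: T1 CAS ⇒ retry; ctr=2 reg=0
step 9: T3 LOAD ⇒ load; ctr=2 reg=2
step 10: T1 LOAD ⇒ load; ctr=2 reg=2
step 11: T1 CAS ⇒ ok; ctr=3 reg=2
step 12: T3 CAS ⇒ retry; ctr=3 reg=2
step 13: T3 LOAD ⇒ load; ctr=3 reg=3
step 14: T3 CAS ⇒ ok; ctr=4 reg=3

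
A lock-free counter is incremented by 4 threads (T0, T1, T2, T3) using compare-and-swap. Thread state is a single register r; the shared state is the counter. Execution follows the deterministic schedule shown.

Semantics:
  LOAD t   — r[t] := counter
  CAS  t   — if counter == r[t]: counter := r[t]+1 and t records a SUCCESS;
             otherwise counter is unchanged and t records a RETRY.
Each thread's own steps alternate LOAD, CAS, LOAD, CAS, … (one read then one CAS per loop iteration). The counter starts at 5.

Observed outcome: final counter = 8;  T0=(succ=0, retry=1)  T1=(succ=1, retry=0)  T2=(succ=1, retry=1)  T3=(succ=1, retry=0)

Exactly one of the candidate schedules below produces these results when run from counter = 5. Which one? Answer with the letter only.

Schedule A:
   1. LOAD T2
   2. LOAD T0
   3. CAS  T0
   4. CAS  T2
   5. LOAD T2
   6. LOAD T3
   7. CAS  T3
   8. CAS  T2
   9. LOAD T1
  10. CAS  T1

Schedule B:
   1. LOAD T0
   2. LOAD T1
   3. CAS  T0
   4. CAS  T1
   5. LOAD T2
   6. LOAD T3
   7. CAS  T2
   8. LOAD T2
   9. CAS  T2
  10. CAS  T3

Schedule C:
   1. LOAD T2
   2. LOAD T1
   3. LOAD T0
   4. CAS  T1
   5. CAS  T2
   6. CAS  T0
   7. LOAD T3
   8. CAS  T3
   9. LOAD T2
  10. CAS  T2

C

Simulating candidate C:
T2 LOAD — after: cnt=5, r=5 — load
T1 LOAD — after: cnt=5, r=5 — load
T0 LOAD — after: cnt=5, r=5 — load
T1 CAS — after: cnt=6, r=5 — ok
T2 CAS — after: cnt=6, r=5 — retry
T0 CAS — after: cnt=6, r=5 — retry
T3 LOAD — after: cnt=6, r=6 — load
T3 CAS — after: cnt=7, r=6 — ok
T2 LOAD — after: cnt=7, r=7 — load
T2 CAS — after: cnt=8, r=7 — ok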